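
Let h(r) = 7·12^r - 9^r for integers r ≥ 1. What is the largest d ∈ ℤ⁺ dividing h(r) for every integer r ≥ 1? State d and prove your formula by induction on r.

d = 3

Computing the first values: h(1) = 75 and h(2) = 927; gcd(75, 927) = 3, so d ≤ 3.
We prove 3 | 7·12^r - 9^r for all r ≥ 1 by induction on r.
When r = 1: h(1) = 75 = 3·(25), so 3 | h(1).
Inductive step: suppose the statement holds for some j ≥ 1, i.e. 3 | h(j). Then
h(j+1) − 12·h(j) = (7·12^(j+1) - 9^(j+1)) − 12·(7·12^j - 9^j) = (-1)·9^j·(9 − 12) = (3)·9^j. Since 3 | h(j) by the inductive hypothesis, 3 | 12·h(j); and 3 | 3 since 3 = 3·1. Therefore 3 | h(j+1).
By induction, the statement is established for all r ≥ 1.
Therefore the largest such d is 3.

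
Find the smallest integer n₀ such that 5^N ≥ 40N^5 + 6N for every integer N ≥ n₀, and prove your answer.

n₀ = 10

At N = 9: 1953125 < 2362014, so the inequality fails and n₀ ≥ 10. We prove 5^N ≥ 40N^5 + 6N for all N ≥ 10.
Base case (N = 10): 5^N = 9765625 and 40N^5 + 6N = 4000060, so 9765625 ≥ 4000060.
For the inductive step, assume it holds for an arbitrary m ≥ 10, so 5^m ≥ 40m^5 + 6m.
Then 5^(m + 1) = 5·(5^m) ≥ 5·(40m^5 + 6m).
Also, for m ≥ 10 we have 5·(40m^5 + 6m) ≥ 40(m+1)^5 + 6(m+1), since 5·(40m^5 + 6m) − (40(m+1)^5 + 6(m+1)) = 160m^5 - 200m^4 - 400m^3 - 400m^2 - 176m - 46, which is nonnegative for all m ≥ 10.
Combining, 5^(m + 1) ≥ 40(m+1)^5 + 6(m+1).
Hence, by induction on N, the claim holds for every N ≥ 10.
Hence the smallest such n₀ is 10.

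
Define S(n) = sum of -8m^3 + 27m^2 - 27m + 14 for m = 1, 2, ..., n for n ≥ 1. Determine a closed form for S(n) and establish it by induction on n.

S(n) = -n(2n - 5)(n^2 + 1)

We claim S(n) = -n(2n - 5)(n^2 + 1) for all n ≥ 1.
Base case (n = 1): S(1) = 6, and the closed form gives 6. They agree.
For the inductive step, assume it holds for an arbitrary m ≥ 1, so S(m) = m(-2m^3 + 5m^2 - 2m + 5).
Then S(m+1) = S(m) + (-8m^3 + 3m^2 + 3m + 6) = (m(-2m^3 + 5m^2 - 2m + 5)) + (-8m^3 + 3m^2 + 3m + 6).
Simplifying, S(m+1) = -(m + 1)(2m - 3)(m^2 + 2m + 2) = -(m+1)(2(m+1) - 5)((m+1)^2 + 1),
which is the closed form with n = m+1.
By induction, the statement is established for all n ≥ 1.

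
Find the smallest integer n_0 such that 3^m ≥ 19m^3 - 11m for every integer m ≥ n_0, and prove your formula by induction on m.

At m = 8: 6561 < 9640, so the inequality fails and n_0 ≥ 9. We prove 3^m ≥ 19m^3 - 11m for all m ≥ 9.
Base case (m = 9): 3^m = 19683 and 19m^3 - 11m = 13752, so 19683 ≥ 13752.
Inductive step: suppose the statement holds for some i ≥ 9, so 3^i ≥ 19i^3 - 11i.
Then 3^(i + 1) = 3·(3^i) ≥ 3·(19i^3 - 11i).
Also, for i ≥ 9 we have 3·(19i^3 - 11i) ≥ 19(i+1)^3 - 11(i+1), since 3·(19i^3 - 11i) − (19(i+1)^3 - 11(i+1)) = 38i^3 - 57i^2 - 79i - 8, which is nonnegative for all i ≥ 9.
Combining, 3^(i + 1) ≥ 19(i+1)^3 - 11(i+1).
This completes the induction.
Hence the smallest such n_0 is 9.

n_0 = 9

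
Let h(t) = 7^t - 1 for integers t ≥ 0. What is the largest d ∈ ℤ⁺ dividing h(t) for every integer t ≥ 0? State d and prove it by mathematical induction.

d = 6

Computing the first values: h(0) = 0 and h(1) = 6; gcd(0, 6) = 6, so d ≤ 6.
We prove 6 | 7^t - 1 for all t ≥ 0 by induction on t.
Base step (t = 0): h(0) = 0 = 6·(0), so 6 | h(0).
Inductive step: suppose the statement holds for some r ≥ 0, i.e. 6 | h(r). Then
h(r+1) = 7^(r+1) - 1 = 7·(7^r - 1) + 6 = 7·h(r) + 6. The first term is divisible by 6 by the inductive hypothesis, and 6 is divisible by 6. Hence 6 | h(r+1).
Hence, by induction on t, the claim holds for every t ≥ 0.
Therefore the largest such d is 6.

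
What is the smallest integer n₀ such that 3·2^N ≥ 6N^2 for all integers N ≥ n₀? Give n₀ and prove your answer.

n₀ = 7

At N = 6: 192 < 216, so the inequality fails and n₀ ≥ 7. We prove 3·2^N ≥ 6N^2 for all N ≥ 7.
When N = 7: 3·2^N = 384 and 6N^2 = 294, so 384 ≥ 294.
For the inductive step, assume it holds for an arbitrary k ≥ 7, so 3·2^k ≥ 6k^2.
Then 3·2^(k + 1) = 2·(3·2^k) ≥ 2·(6k^2).
Also, for k ≥ 7 we have 2·(6k^2) ≥ 6(k+1)^2, since 2 ≥ (1 + 1/k)^2 for all k ≥ 7.
Combining, 3·2^(k + 1) ≥ 6(k+1)^2.
By the principle of mathematical induction, the result holds for all N ≥ 7.
Hence the smallest such n₀ is 7.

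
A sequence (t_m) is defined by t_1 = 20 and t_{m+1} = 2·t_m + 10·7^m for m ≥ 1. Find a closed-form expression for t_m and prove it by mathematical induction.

Computing the first terms: t_1 = 20, t_2 = 110, t_3 = 710. This suggests t_m = 3·2^m + 2·7^m.
Base case (m = 1): the formula gives 20 = 20 = t_1.
Inductive step: assume the claim holds for m = k, so t_k = 3·2^k + 2·7^k.
Then t_{k+1} = 2·t_k + 10·7^k = 2·(3·2^k + 2·7^k) + 10·7^k = 3·2^(k + 1) + 2·7^(k + 1),
which is the claimed formula at m = k+1.
By the principle of mathematical induction, the result holds for all m ≥ 1.

t_m = 3·2^m + 2·7^m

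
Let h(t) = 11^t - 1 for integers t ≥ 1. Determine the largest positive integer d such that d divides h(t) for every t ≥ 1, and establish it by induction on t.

Computing the first values: h(1) = 10 and h(2) = 120; gcd(10, 120) = 10, so d ≤ 10.
We prove 10 | 11^t - 1 for all t ≥ 1 by induction on t.
For the base case t = 1: h(1) = 10 = 10·(1), so 10 | h(1).
Suppose the result is true for t = m, i.e. 10 | h(m). Then
11^{m+1} − 1^{m+1} = 11·11^m − 1·1^m = 11·(11^m − 1^m) + (10)·1^m. The first term is divisible by 10 by the inductive hypothesis, and the second term (10)·1^m is divisible by 10 since 10 | 10. Hence 10 | h(m+1).
Hence, by induction on t, the claim holds for every t ≥ 1.
Therefore the largest such d is 10.

d = 10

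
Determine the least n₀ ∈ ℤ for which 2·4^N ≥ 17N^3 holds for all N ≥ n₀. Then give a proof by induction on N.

n₀ = 6

At N = 5: 2048 < 2125, so the inequality fails and n₀ ≥ 6. We prove 2·4^N ≥ 17N^3 for all N ≥ 6.
When N = 6: 2·4^N = 8192 and 17N^3 = 3672, so 8192 ≥ 3672.
Inductive step: assume the claim holds for N = p, so 2·4^p ≥ 17p^3.
Then 2·4^(p + 1) = 4·(2·4^p) ≥ 4·(17p^3).
Also, for p ≥ 6 we have 4·(17p^3) ≥ 17(p+1)^3, since 4 ≥ (1 + 1/p)^3 for all p ≥ 6.
Combining, 2·4^(p + 1) ≥ 17(p+1)^3.
By the principle of mathematical induction, the result holds for all N ≥ 6.
Hence the smallest such n₀ is 6.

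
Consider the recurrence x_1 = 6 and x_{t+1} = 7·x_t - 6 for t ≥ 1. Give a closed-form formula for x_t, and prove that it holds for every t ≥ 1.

Computing the first terms: x_1 = 6, x_2 = 36, x_3 = 246. This suggests x_t = 5·7^(t - 1) + 1.
Base step (t = 1): the formula gives 6 = 6 = x_1.
Suppose the result is true for t = j, so x_j = 5·7^(j - 1) + 1.
Then x_{j+1} = 7·x_j - 6 = 7·(5·7^(j - 1) + 1) - 6 = 5·7^j + 1 = 5·7^((j+1) - 1) + 1,
which is the claimed formula at t = j+1.
Hence, by induction on t, the claim holds for every t ≥ 1.

x_t = 5·7^(t - 1) + 1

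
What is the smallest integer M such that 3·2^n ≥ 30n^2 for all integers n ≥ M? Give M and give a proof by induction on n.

At n = 9: 1536 < 2430, so the inequality fails and M ≥ 10. We prove 3·2^n ≥ 30n^2 for all n ≥ 10.
For the base case n = 10: 3·2^n = 3072 and 30n^2 = 3000, so 3072 ≥ 3000.
Inductive step: assume the claim holds for n = k, so 3·2^k ≥ 30k^2.
Then 3·2^(k + 1) = 2·(3·2^k) ≥ 2·(30k^2).
Also, for k ≥ 10 we have 2·(30k^2) ≥ 30(k+1)^2, since 2 ≥ (1 + 1/k)^2 for all k ≥ 10.
Combining, 3·2^(k + 1) ≥ 30(k+1)^2.
By the principle of mathematical induction, the result holds for all n ≥ 10.
Hence the smallest such M is 10.

M = 10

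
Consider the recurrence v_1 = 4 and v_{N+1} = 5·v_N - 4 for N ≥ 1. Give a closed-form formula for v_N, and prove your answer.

Computing the first terms: v_1 = 4, v_2 = 16, v_3 = 76. This suggests v_N = 3·5^(N - 1) + 1.
Base step (N = 1): the formula gives 4 = 4 = v_1.
Inductive step: suppose the statement holds for some p ≥ 1, so v_p = 3·5^(p - 1) + 1.
Then v_{p+1} = 5·v_p - 4 = 5·(3·5^(p - 1) + 1) - 4 = 3·5^p + 1 = 3·5^((p+1) - 1) + 1,
which is the claimed formula at N = p+1.
This completes the induction.

v_N = 3·5^(N - 1) + 1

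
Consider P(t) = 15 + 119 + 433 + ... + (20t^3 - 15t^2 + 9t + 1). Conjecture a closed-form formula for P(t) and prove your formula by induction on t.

We claim P(t) = t(5t^3 + 5t^2 + 2t + 3) for all t ≥ 1.
Base case (t = 1): P(1) = 15, and the closed form gives 15. They agree.
For the inductive step, assume it holds for an arbitrary r ≥ 1, so P(r) = r(5r^3 + 5r^2 + 2r + 3).
Then P(r+1) = P(r) + (20r^3 + 45r^2 + 39r + 15) = (r(5r^3 + 5r^2 + 2r + 3)) + (20r^3 + 45r^2 + 39r + 15).
Simplifying, P(r+1) = (r + 1)(5r^3 + 20r^2 + 27r + 15) = (r+1)(5(r+1)^3 + 5(r+1)^2 + 2(r+1) + 3),
which is the closed form with t = r+1.
This completes the induction.

P(t) = t(5t^3 + 5t^2 + 2t + 3)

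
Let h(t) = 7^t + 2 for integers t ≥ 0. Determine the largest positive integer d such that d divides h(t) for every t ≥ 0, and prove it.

d = 3

Computing the first values: h(0) = 3 and h(1) = 9; gcd(3, 9) = 3, so d ≤ 3.
We prove 3 | 7^t + 2 for all t ≥ 0 by induction on t.
Base case (t = 0): h(0) = 3 = 3·(1), so 3 | h(0).
Inductive step: assume the claim holds for t = k, i.e. 3 | h(k). Then
h(k+1) = 7^(k+1) + 2 = 7·(7^k + 2) - 12 = 7·h(k) - 12. The first term is divisible by 3 by the inductive hypothesis, and -12 is divisible by 3. Hence 3 | h(k+1).
By the principle of mathematical induction, the result holds for all t ≥ 0.
Therefore the largest such d is 3.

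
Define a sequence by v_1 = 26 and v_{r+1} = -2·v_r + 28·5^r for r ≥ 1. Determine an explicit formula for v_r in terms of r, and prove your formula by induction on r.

Computing the first terms: v_1 = 26, v_2 = 88, v_3 = 524. This suggests v_r = -3(-2)^r + 4·5^r.
For the base case r = 1: the formula gives 26 = 26 = v_1.
For the inductive step, assume it holds for an arbitrary k ≥ 1, so v_k = -3(-2)^k + 4·5^k.
Then v_{k+1} = -2·v_k + 28·5^k = -2·(-3(-2)^k + 4·5^k) + 28·5^k = -3(-2)^(k + 1) + 4·5^(k + 1),
which is the claimed formula at r = k+1.
Hence, by induction on r, the claim holds for every r ≥ 1.

v_r = -3(-2)^r + 4·5^r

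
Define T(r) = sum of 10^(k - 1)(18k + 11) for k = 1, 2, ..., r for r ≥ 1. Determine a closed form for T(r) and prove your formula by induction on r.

T(r) = 10^r(2r + 1) - 1

We claim T(r) = 10^r(2r + 1) - 1 for all r ≥ 1.
When r = 1: T(1) = 29, and the closed form gives 29. They agree.
For the inductive step, assume it holds for an arbitrary k ≥ 1, so T(k) = 10^k(2k + 1) - 1.
Then T(k+1) = T(k) + (10^k(18k + 29)) = (10^k(2k + 1) - 1) + (10^k(18k + 29)).
Simplifying, T(k+1) = 20·10^k·k + 30·10^k - 1 = 10^(k+1)(2(k+1) + 1) - 1,
which is the closed form with r = k+1.
By the principle of mathematical induction, the result holds for all r ≥ 1.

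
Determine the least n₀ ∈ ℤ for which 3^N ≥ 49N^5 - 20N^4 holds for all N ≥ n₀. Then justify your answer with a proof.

At N = 16: 43046721 < 50069504, so the inequality fails and n₀ ≥ 17. We prove 3^N ≥ 49N^5 - 20N^4 for all N ≥ 17.
Base case (N = 17): 3^N = 129140163 and 49N^5 - 20N^4 = 67902573, so 129140163 ≥ 67902573.
Inductive step: assume the claim holds for N = m, so 3^m ≥ 49m^5 - 20m^4.
Then 3^(m + 1) = 3·(3^m) ≥ 3·(49m^5 - 20m^4).
Also, for m ≥ 17 we have 3·(49m^5 - 20m^4) ≥ 49(m+1)^5 - 20(m+1)^4, since 3·(49m^5 - 20m^4) − (49(m+1)^5 - 20(m+1)^4) = 98m^5 - 285m^4 - 410m^3 - 370m^2 - 165m - 29, which is nonnegative for all m ≥ 17.
Combining, 3^(m + 1) ≥ 49(m+1)^5 - 20(m+1)^4.
By the principle of mathematical induction, the result holds for all N ≥ 17.
Hence the smallest such n₀ is 17.

n₀ = 17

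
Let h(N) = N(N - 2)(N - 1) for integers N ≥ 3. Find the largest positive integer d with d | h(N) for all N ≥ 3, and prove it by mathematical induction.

Computing the first values: h(3) = 6 and h(4) = 24; gcd(6, 24) = 6, so d ≤ 6.
We prove 6 | N(N - 2)(N - 1) for all N ≥ 3 by induction on N.
Base case (N = 3): h(3) = 6 = 6·(1), so 6 | h(3).
For the inductive step, assume it holds for an arbitrary k ≥ 3, i.e. 6 | h(k). Then
h(k+1) − h(k) = (k-1)·k·(k+1) − (k-2)·(k-1)·k = (k-1)·k·[(k+1) − (k-2)] = 3·(k-1)·k. The product of 2 consecutive integers is divisible by (2)! = 2, so h(k+1) − h(k) is divisible by 3·2 = 6. By the inductive hypothesis 6 | h(k), hence 6 | h(k+1).
Hence, by induction on N, the claim holds for every N ≥ 3.
Therefore the largest such d is 6.

d = 6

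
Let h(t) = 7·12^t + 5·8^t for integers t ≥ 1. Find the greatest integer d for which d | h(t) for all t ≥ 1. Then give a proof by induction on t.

d = 4

Computing the first values: h(1) = 124 and h(2) = 1328; gcd(124, 1328) = 4, so d ≤ 4.
We prove 4 | 7·12^t + 5·8^t for all t ≥ 1 by induction on t.
For the base case t = 1: h(1) = 124 = 4·(31), so 4 | h(1).
Suppose the result is true for t = i, i.e. 4 | h(i). Then
h(i+1) − 12·h(i) = (7·12^(i+1) + 5·8^(i+1)) − 12·(7·12^i + 5·8^i) = (5)·8^i·(8 − 12) = (-20)·8^i. Since 4 | h(i) by the inductive hypothesis, 4 | 12·h(i); and 4 | -20 since -20 = 4·-5. Therefore 4 | h(i+1).
This completes the induction.
Therefore the largest such d is 4.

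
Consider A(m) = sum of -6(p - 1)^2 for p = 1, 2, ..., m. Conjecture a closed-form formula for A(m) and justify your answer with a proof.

A(m) = -m(m - 1)(2m - 1)

We claim A(m) = -m(m - 1)(2m - 1) for all m ≥ 1.
For the base case m = 1: A(1) = 0, and the closed form gives 0. They agree.
Suppose the result is true for m = p, so A(p) = p(-2p^2 + 3p - 1).
Then A(p+1) = A(p) + (-6p^2) = (p(-2p^2 + 3p - 1)) + (-6p^2).
Simplifying, A(p+1) = -p(p + 1)(2p + 1) = -(p+1)((p+1) - 1)(2(p+1) - 1),
which is the closed form with m = p+1.
By induction, the statement is established for all m ≥ 1.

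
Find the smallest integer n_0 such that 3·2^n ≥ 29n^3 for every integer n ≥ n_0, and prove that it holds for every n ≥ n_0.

n_0 = 15

At n = 14: 49152 < 79576, so the inequality fails and n_0 ≥ 15. We prove 3·2^n ≥ 29n^3 for all n ≥ 15.
Base step (n = 15): 3·2^n = 98304 and 29n^3 = 97875, so 98304 ≥ 97875.
Suppose the result is true for n = i, so 3·2^i ≥ 29i^3.
Then 3·2^(i + 1) = 2·(3·2^i) ≥ 2·(29i^3).
Also, for i ≥ 15 we have 2·(29i^3) ≥ 29(i+1)^3, since 2 ≥ (1 + 1/i)^3 for all i ≥ 15.
Combining, 3·2^(i + 1) ≥ 29(i+1)^3.
By induction, the statement is established for all n ≥ 15.
Hence the smallest such n_0 is 15.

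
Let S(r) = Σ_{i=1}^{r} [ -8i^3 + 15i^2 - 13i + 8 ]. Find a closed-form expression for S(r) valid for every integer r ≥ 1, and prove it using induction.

We claim S(r) = -r(2r^3 - r^2 + r - 4) for all r ≥ 1.
When r = 1: S(1) = 2, and the closed form gives 2. They agree.
Suppose the result is true for r = i, so S(i) = i(-2i^3 + i^2 - i + 4).
Then S(i+1) = S(i) + (-8i^3 - 9i^2 - 7i + 2) = (i(-2i^3 + i^2 - i + 4)) + (-8i^3 - 9i^2 - 7i + 2).
Simplifying, S(i+1) = -(i + 1)(2i^3 + 5i^2 + 5i - 2) = -(i+1)(2(i+1)^3 - (i+1)^2 + (i+1) - 4),
which is the closed form with r = i+1.
Hence, by induction on r, the claim holds for every r ≥ 1.

S(r) = -r(2r^3 - r^2 + r - 4)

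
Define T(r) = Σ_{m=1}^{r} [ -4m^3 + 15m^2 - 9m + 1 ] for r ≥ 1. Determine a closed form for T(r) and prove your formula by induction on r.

We claim T(r) = -r(r^3 - 3r^2 - 2r + 1) for all r ≥ 1.
Base case (r = 1): T(1) = 3, and the closed form gives 3. They agree.
For the inductive step, assume it holds for an arbitrary m ≥ 1, so T(m) = m(-m^3 + 3m^2 + 2m - 1).
Then T(m+1) = T(m) + (-4m^3 + 3m^2 + 9m + 3) = (m(-m^3 + 3m^2 + 2m - 1)) + (-4m^3 + 3m^2 + 9m + 3).
Simplifying, T(m+1) = -(m + 1)(m^3 - 5m - 3) = -(m+1)((m+1)^3 - 3(m+1)^2 - 2(m+1) + 1),
which is the closed form with r = m+1.
By the principle of mathematical induction, the result holds for all r ≥ 1.

T(r) = -r(r^3 - 3r^2 - 2r + 1)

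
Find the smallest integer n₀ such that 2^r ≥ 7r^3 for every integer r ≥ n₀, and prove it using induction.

At r = 14: 16384 < 19208, so the inequality fails and n₀ ≥ 15. We prove 2^r ≥ 7r^3 for all r ≥ 15.
When r = 15: 2^r = 32768 and 7r^3 = 23625, so 32768 ≥ 23625.
For the inductive step, assume it holds for an arbitrary i ≥ 15, so 2^i ≥ 7i^3.
Then 2^(i + 1) = 2·(2^i) ≥ 2·(7i^3).
Also, for i ≥ 15 we have 2·(7i^3) ≥ 7(i+1)^3, since 2 ≥ (1 + 1/i)^3 for all i ≥ 15.
Combining, 2^(i + 1) ≥ 7(i+1)^3.
Hence, by induction on r, the claim holds for every r ≥ 15.
Hence the smallest such n₀ is 15.

n₀ = 15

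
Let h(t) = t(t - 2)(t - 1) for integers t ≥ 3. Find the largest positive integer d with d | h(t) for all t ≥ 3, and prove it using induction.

d = 6

Computing the first values: h(3) = 6 and h(4) = 24; gcd(6, 24) = 6, so d ≤ 6.
We prove 6 | t(t - 2)(t - 1) for all t ≥ 3 by induction on t.
For the base case t = 3: h(3) = 6 = 6·(1), so 6 | h(3).
Inductive step: assume the claim holds for t = j, i.e. 6 | h(j). Then
h(j+1) − h(j) = (j-1)·j·(j+1) − (j-2)·(j-1)·j = (j-1)·j·[(j+1) − (j-2)] = 3·(j-1)·j. The product of 2 consecutive integers is divisible by (2)! = 2, so h(j+1) − h(j) is divisible by 3·2 = 6. By the inductive hypothesis 6 | h(j), hence 6 | h(j+1).
This completes the induction.
Therefore the largest such d is 6.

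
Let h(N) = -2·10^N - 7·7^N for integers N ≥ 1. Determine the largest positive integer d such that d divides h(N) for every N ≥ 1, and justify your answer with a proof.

Computing the first values: h(1) = -69 and h(2) = -543; gcd(-69, -543) = 3, so d ≤ 3.
We prove 3 | -2·10^N - 7·7^N for all N ≥ 1 by induction on N.
For the base case N = 1: h(1) = -69 = 3·(-23), so 3 | h(1).
Inductive step: assume the claim holds for N = m, i.e. 3 | h(m). Then
h(m+1) − 10·h(m) = (-2·10^(m+1) - 7·7^(m+1)) − 10·(-2·10^m - 7·7^m) = (-7)·7^m·(7 − 10) = (21)·7^m. Since 3 | h(m) by the inductive hypothesis, 3 | 10·h(m); and 3 | 21 since 21 = 3·7. Therefore 3 | h(m+1).
This completes the induction.
Therefore the largest such d is 3.

d = 3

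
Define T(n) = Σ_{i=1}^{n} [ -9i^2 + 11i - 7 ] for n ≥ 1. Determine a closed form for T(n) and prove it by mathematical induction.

T(n) = -n(3n^2 - n + 3)

We claim T(n) = -n(3n^2 - n + 3) for all n ≥ 1.
For the base case n = 1: T(1) = -5, and the closed form gives -5. They agree.
Inductive step: suppose the statement holds for some i ≥ 1, so T(i) = i(-3i^2 + i - 3).
Then T(i+1) = T(i) + (11i - 9(i + 1)^2 + 4) = (i(-3i^2 + i - 3)) + (11i - 9(i + 1)^2 + 4).
Simplifying, T(i+1) = -(i + 1)(3i^2 + 5i + 5) = -(i+1)(3(i+1)^2 - (i+1) + 3),
which is the closed form with n = i+1.
Hence, by induction on n, the claim holds for every n ≥ 1.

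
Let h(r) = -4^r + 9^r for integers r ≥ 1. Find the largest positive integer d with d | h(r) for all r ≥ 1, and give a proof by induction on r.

d = 5

Computing the first values: h(1) = 5 and h(2) = 65; gcd(5, 65) = 5, so d ≤ 5.
We prove 5 | -4^r + 9^r for all r ≥ 1 by induction on r.
When r = 1: h(1) = 5 = 5·(1), so 5 | h(1).
Inductive step: suppose the statement holds for some m ≥ 1, i.e. 5 | h(m). Then
9^{m+1} − 4^{m+1} = 9·9^m − 4·4^m = 9·(9^m − 4^m) + (5)·4^m. The first term is divisible by 5 by the inductive hypothesis, and the second term (5)·4^m is divisible by 5 since 5 | 5. Hence 5 | h(m+1).
By induction, the statement is established for all r ≥ 1.
Therefore the largest such d is 5.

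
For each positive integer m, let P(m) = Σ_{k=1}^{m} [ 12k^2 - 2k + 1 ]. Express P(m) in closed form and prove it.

P(m) = m(4m^2 + 5m + 2)

We claim P(m) = m(4m^2 + 5m + 2) for all m ≥ 1.
Base step (m = 1): P(1) = 11, and the closed form gives 11. They agree.
Inductive step: assume the claim holds for m = k, so P(k) = k(4k^2 + 5k + 2).
Then P(k+1) = P(k) + (12k^2 + 22k + 11) = (k(4k^2 + 5k + 2)) + (12k^2 + 22k + 11).
Simplifying, P(k+1) = (k + 1)(4k^2 + 13k + 11) = (k+1)(4(k+1)^2 + 5(k+1) + 2),
which is the closed form with m = k+1.
This completes the induction.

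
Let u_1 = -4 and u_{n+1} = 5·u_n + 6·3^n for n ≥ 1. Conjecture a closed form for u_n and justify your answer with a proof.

Computing the first terms: u_1 = -4, u_2 = -2, u_3 = 44. This suggests u_n = -3^(n + 1) + 5^n.
Base case (n = 1): the formula gives -4 = -4 = u_1.
Inductive step: suppose the statement holds for some r ≥ 1, so u_r = -3^(r + 1) + 5^r.
Then u_{r+1} = 5·u_r + 6·3^r = 5·(-3^(r + 1) + 5^r) + 6·3^r = -3^(r + 2) + 5^(r + 1) = -3^((r+1) + 1) + 5^(r+1),
which is the claimed formula at n = r+1.
Hence, by induction on n, the claim holds for every n ≥ 1.

u_n = -3^(n + 1) + 5^n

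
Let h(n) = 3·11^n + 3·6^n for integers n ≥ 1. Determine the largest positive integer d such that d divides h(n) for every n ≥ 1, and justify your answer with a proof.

Computing the first values: h(1) = 51 and h(2) = 471; gcd(51, 471) = 3, so d ≤ 3.
We prove 3 | 3·11^n + 3·6^n for all n ≥ 1 by induction on n.
When n = 1: h(1) = 51 = 3·(17), so 3 | h(1).
For the inductive step, assume it holds for an arbitrary r ≥ 1, i.e. 3 | h(r). Then
h(r+1) − 11·h(r) = (3·11^(r+1) + 3·6^(r+1)) − 11·(3·11^r + 3·6^r) = (3)·6^r·(6 − 11) = (-15)·6^r. Since 3 | h(r) by the inductive hypothesis, 3 | 11·h(r); and 3 | -15 since -15 = 3·-5. Therefore 3 | h(r+1).
By the principle of mathematical induction, the result holds for all n ≥ 1.
Therefore the largest such d is 3.

d = 3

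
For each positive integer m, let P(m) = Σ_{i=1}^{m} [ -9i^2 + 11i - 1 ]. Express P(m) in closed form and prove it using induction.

P(m) = -m(3m^2 - m - 3)

We claim P(m) = -m(3m^2 - m - 3) for all m ≥ 1.
When m = 1: P(1) = 1, and the closed form gives 1. They agree.
For the inductive step, assume it holds for an arbitrary i ≥ 1, so P(i) = i(-3i^2 + i + 3).
Then P(i+1) = P(i) + (-9i^2 - 7i + 1) = (i(-3i^2 + i + 3)) + (-9i^2 - 7i + 1).
Simplifying, P(i+1) = -(i + 1)(3i^2 + 5i - 1) = -(i+1)(3(i+1)^2 - (i+1) - 3),
which is the closed form with m = i+1.
This completes the induction.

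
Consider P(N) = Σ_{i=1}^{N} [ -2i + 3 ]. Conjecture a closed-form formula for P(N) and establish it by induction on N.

We claim P(N) = -N(N - 2) for all N ≥ 1.
Base step (N = 1): P(1) = 1, and the closed form gives 1. They agree.
Suppose the result is true for N = i, so P(i) = i(-i + 2).
Then P(i+1) = P(i) + (-2i + 1) = (i(-i + 2)) + (-2i + 1).
Simplifying, P(i+1) = -(i - 1)(i + 1) = -(i+1)((i+1) - 2),
which is the closed form with N = i+1.
This completes the induction.

P(N) = -N(N - 2)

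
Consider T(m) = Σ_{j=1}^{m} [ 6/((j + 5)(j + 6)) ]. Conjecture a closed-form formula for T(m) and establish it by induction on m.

We claim T(m) = m/(m + 6) for all m ≥ 1.
Base step (m = 1): T(1) = 1/7, and the closed form gives 1/7. They agree.
For the inductive step, assume it holds for an arbitrary j ≥ 1, so T(j) = j/(j + 6).
Then T(j+1) = T(j) + (6/((j + 6)(j + 7))) = (j/(j + 6)) + (6/((j + 6)(j + 7))).
Simplifying, T(j+1) = (j + 1)/(j + 7) = (j+1)/((j+1) + 6),
which is the closed form with m = j+1.
Hence, by induction on m, the claim holds for every m ≥ 1.

T(m) = m/(m + 6)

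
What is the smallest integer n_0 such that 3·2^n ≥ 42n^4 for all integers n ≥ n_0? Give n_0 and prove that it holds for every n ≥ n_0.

At n = 21: 6291456 < 8168202, so the inequality fails and n_0 ≥ 22. We prove 3·2^n ≥ 42n^4 for all n ≥ 22.
Base case (n = 22): 3·2^n = 12582912 and 42n^4 = 9838752, so 12582912 ≥ 9838752.
Suppose the result is true for n = r, so 3·2^r ≥ 42r^4.
Then 3·2^(r + 1) = 2·(3·2^r) ≥ 2·(42r^4).
Also, for r ≥ 22 we have 2·(42r^4) ≥ 42(r+1)^4, since 2 ≥ (1 + 1/r)^4 for all r ≥ 22.
Combining, 3·2^(r + 1) ≥ 42(r+1)^4.
By the principle of mathematical induction, the result holds for all n ≥ 22.
Hence the smallest such n_0 is 22.

n_0 = 22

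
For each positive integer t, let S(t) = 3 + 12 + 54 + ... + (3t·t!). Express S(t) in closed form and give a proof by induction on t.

S(t) = 3(t + 1)! - 3

We claim S(t) = 3(t + 1)! - 3 for all t ≥ 1.
When t = 1: S(1) = 3, and the closed form gives 3. They agree.
For the inductive step, assume it holds for an arbitrary i ≥ 1, so S(i) = 3(i + 1)! - 3.
Then S(i+1) = S(i) + (3(i + 1)(i + 1)!) = (3(i + 1)! - 3) + (3(i + 1)(i + 1)!).
Simplifying, S(i+1) = 3((i+1) + 1)! - 3,
which is the closed form with t = i+1.
This completes the induction.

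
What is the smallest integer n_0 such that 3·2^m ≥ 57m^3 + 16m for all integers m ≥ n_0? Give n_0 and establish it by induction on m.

At m = 16: 196608 < 233728, so the inequality fails and n_0 ≥ 17. We prove 3·2^m ≥ 57m^3 + 16m for all m ≥ 17.
Base step (m = 17): 3·2^m = 393216 and 57m^3 + 16m = 280313, so 393216 ≥ 280313.
Inductive step: assume the claim holds for m = r, so 3·2^r ≥ 57r^3 + 16r.
Then 3·2^(r + 1) = 2·(3·2^r) ≥ 2·(57r^3 + 16r).
Also, for r ≥ 17 we have 2·(57r^3 + 16r) ≥ 57(r+1)^3 + 16(r+1), since 2·(57r^3 + 16r) − (57(r+1)^3 + 16(r+1)) = 57r^3 - 171r^2 - 155r - 73, which is nonnegative for all r ≥ 17.
Combining, 3·2^(r + 1) ≥ 57(r+1)^3 + 16(r+1).
By the principle of mathematical induction, the result holds for all m ≥ 17.
Hence the smallest such n_0 is 17.

n_0 = 17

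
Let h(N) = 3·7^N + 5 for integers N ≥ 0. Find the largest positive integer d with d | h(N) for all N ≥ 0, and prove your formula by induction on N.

d = 2

Computing the first values: h(0) = 8 and h(1) = 26; gcd(8, 26) = 2, so d ≤ 2.
We prove 2 | 3·7^N + 5 for all N ≥ 0 by induction on N.
Base case (N = 0): h(0) = 8 = 2·(4), so 2 | h(0).
Inductive step: assume the claim holds for N = j, i.e. 2 | h(j). Then
h(j+1) = 3·7^(j+1) + 5 = 7·(3·7^j + 5) - 30 = 7·h(j) - 30. The first term is divisible by 2 by the inductive hypothesis, and -30 is divisible by 2. Hence 2 | h(j+1).
By induction, the statement is established for all N ≥ 0.
Therefore the largest such d is 2.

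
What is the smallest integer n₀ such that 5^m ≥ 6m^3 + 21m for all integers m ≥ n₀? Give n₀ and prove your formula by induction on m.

n₀ = 4

At m = 3: 125 < 225, so the inequality fails and n₀ ≥ 4. We prove 5^m ≥ 6m^3 + 21m for all m ≥ 4.
Base case (m = 4): 5^m = 625 and 6m^3 + 21m = 468, so 625 ≥ 468.
Inductive step: suppose the statement holds for some k ≥ 4, so 5^k ≥ 6k^3 + 21k.
Then 5^(k + 1) = 5·(5^k) ≥ 5·(6k^3 + 21k).
Also, for k ≥ 4 we have 5·(6k^3 + 21k) ≥ 6(k+1)^3 + 21(k+1), since 5·(6k^3 + 21k) − (6(k+1)^3 + 21(k+1)) = 24k^3 - 18k^2 + 66k - 27, which is nonnegative for all k ≥ 4.
Combining, 5^(k + 1) ≥ 6(k+1)^3 + 21(k+1).
By the principle of mathematical induction, the result holds for all m ≥ 4.
Hence the smallest such n₀ is 4.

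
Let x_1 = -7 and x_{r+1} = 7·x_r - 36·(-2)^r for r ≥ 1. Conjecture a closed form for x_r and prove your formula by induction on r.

x_r = (-2)^(r + 2) + 7^(r - 1)

Computing the first terms: x_1 = -7, x_2 = 23, x_3 = 17. This suggests x_r = (-2)^(r + 2) + 7^(r - 1).
Base case (r = 1): the formula gives -7 = -7 = x_1.
Suppose the result is true for r = p, so x_p = (-2)^(p + 2) + 7^(p - 1).
Then x_{p+1} = 7·x_p - 36·(-2)^p = 7·((-2)^(p + 2) + 7^(p - 1)) - 36·(-2)^p = (-2)^(p + 3) + 7^p = (-2)^((p+1) + 2) + 7^((p+1) - 1),
which is the claimed formula at r = p+1.
By induction, the statement is established for all r ≥ 1.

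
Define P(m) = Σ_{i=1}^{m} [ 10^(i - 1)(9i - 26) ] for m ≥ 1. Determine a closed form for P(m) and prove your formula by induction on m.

P(m) = 10^m(m - 3) + 3

We claim P(m) = 10^m(m - 3) + 3 for all m ≥ 1.
Base case (m = 1): P(1) = -17, and the closed form gives -17. They agree.
Inductive step: assume the claim holds for m = i, so P(i) = 10^i(i - 3) + 3.
Then P(i+1) = P(i) + (10^i(9i - 17)) = (10^i(i - 3) + 3) + (10^i(9i - 17)).
Simplifying, P(i+1) = 10·10^i·i - 20·10^i + 3 = 10^(i+1)((i+1) - 3) + 3,
which is the closed form with m = i+1.
Hence, by induction on m, the claim holds for every m ≥ 1.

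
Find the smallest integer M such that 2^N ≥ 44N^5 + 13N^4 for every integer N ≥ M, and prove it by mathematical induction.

M = 31

At N = 30: 1073741824 < 1079730000, so the inequality fails and M ≥ 31. We prove 2^N ≥ 44N^5 + 13N^4 for all N ≥ 31.
When N = 31: 2^N = 2147483648 and 44N^5 + 13N^4 = 1271688417, so 2147483648 ≥ 1271688417.
For the inductive step, assume it holds for an arbitrary r ≥ 31, so 2^r ≥ 44r^5 + 13r^4.
Then 2^(r + 1) = 2·(2^r) ≥ 2·(44r^5 + 13r^4).
Also, for r ≥ 31 we have 2·(44r^5 + 13r^4) ≥ 44(r+1)^5 + 13(r+1)^4, since 2·(44r^5 + 13r^4) − (44(r+1)^5 + 13(r+1)^4) = 44r^5 - 207r^4 - 492r^3 - 518r^2 - 272r - 57, which is nonnegative for all r ≥ 31.
Combining, 2^(r + 1) ≥ 44(r+1)^5 + 13(r+1)^4.
By induction, the statement is established for all N ≥ 31.
Hence the smallest such M is 31.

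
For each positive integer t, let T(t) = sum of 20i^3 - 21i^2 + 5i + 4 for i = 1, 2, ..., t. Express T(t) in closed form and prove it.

T(t) = t(5t^3 + 3t^2 - 3t + 3)

We claim T(t) = t(5t^3 + 3t^2 - 3t + 3) for all t ≥ 1.
For the base case t = 1: T(1) = 8, and the closed form gives 8. They agree.
For the inductive step, assume it holds for an arbitrary i ≥ 1, so T(i) = i(5i^3 + 3i^2 - 3i + 3).
Then T(i+1) = T(i) + (20i^3 + 39i^2 + 23i + 8) = (i(5i^3 + 3i^2 - 3i + 3)) + (20i^3 + 39i^2 + 23i + 8).
Simplifying, T(i+1) = (i + 1)(5i^3 + 18i^2 + 18i + 8) = (i+1)(5(i+1)^3 + 3(i+1)^2 - 3(i+1) + 3),
which is the closed form with t = i+1.
This completes the induction.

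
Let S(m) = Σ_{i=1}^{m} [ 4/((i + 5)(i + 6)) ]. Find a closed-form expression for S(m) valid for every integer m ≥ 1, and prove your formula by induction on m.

We claim S(m) = 2m/(3(m + 6)) for all m ≥ 1.
Base case (m = 1): S(1) = 2/21, and the closed form gives 2/21. They agree.
Inductive step: suppose the statement holds for some i ≥ 1, so S(i) = 2i/(3(i + 6)).
Then S(i+1) = S(i) + (4/((i + 6)(i + 7))) = (2i/(3(i + 6))) + (4/((i + 6)(i + 7))).
Simplifying, S(i+1) = 2(i + 1)/(3(i + 7)) = 2(i+1)/(3((i+1) + 6)),
which is the closed form with m = i+1.
Hence, by induction on m, the claim holds for every m ≥ 1.

S(m) = 2m/(3(m + 6))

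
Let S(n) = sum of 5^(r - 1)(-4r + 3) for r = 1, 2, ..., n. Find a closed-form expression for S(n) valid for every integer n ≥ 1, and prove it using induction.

S(n) = 5^n(-n + 1) - 1

We claim S(n) = 5^n(-n + 1) - 1 for all n ≥ 1.
Base case (n = 1): S(1) = -1, and the closed form gives -1. They agree.
Inductive step: assume the claim holds for n = r, so S(r) = 5^r(-r + 1) - 1.
Then S(r+1) = S(r) + (5^r(-4r - 1)) = (5^r(-r + 1) - 1) + (5^r(-4r - 1)).
Simplifying, S(r+1) = -5·5^r·r - 1 = 5^(r+1)(-(r+1) + 1) - 1,
which is the closed form with n = r+1.
By induction, the statement is established for all n ≥ 1.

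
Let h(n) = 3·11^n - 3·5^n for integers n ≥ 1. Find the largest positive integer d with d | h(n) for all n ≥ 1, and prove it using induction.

Computing the first values: h(1) = 18 and h(2) = 288; gcd(18, 288) = 18, so d ≤ 18.
We prove 18 | 3·11^n - 3·5^n for all n ≥ 1 by induction on n.
Base case (n = 1): h(1) = 18 = 18·(1), so 18 | h(1).
For the inductive step, assume it holds for an arbitrary m ≥ 1, i.e. 18 | h(m). Then
h(m+1) − 11·h(m) = (3·11^(m+1) - 3·5^(m+1)) − 11·(3·11^m - 3·5^m) = (-3)·5^m·(5 − 11) = (18)·5^m. Since 18 | h(m) by the inductive hypothesis, 18 | 11·h(m); and 18 | 18 since 18 = 18·1. Therefore 18 | h(m+1).
Hence, by induction on n, the claim holds for every n ≥ 1.
Therefore the largest such d is 18.

d = 18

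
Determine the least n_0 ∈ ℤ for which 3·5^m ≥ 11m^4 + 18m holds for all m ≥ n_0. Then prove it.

n_0 = 5

At m = 4: 1875 < 2888, so the inequality fails and n_0 ≥ 5. We prove 3·5^m ≥ 11m^4 + 18m for all m ≥ 5.
Base step (m = 5): 3·5^m = 9375 and 11m^4 + 18m = 6965, so 9375 ≥ 6965.
Suppose the result is true for m = r, so 3·5^r ≥ 11r^4 + 18r.
Then 3·5^(r + 1) = 5·(3·5^r) ≥ 5·(11r^4 + 18r).
Also, for r ≥ 5 we have 5·(11r^4 + 18r) ≥ 11(r+1)^4 + 18(r+1), since 5·(11r^4 + 18r) − (11(r+1)^4 + 18(r+1)) = 44r^4 - 44r^3 - 66r^2 + 28r - 29, which is nonnegative for all r ≥ 5.
Combining, 3·5^(r + 1) ≥ 11(r+1)^4 + 18(r+1).
By induction, the statement is established for all m ≥ 5.
Hence the smallest such n_0 is 5.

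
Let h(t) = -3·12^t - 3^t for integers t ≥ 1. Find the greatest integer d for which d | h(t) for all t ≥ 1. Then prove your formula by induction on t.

d = 3

Computing the first values: h(1) = -39 and h(2) = -441; gcd(-39, -441) = 3, so d ≤ 3.
We prove 3 | -3·12^t - 3^t for all t ≥ 1 by induction on t.
Base step (t = 1): h(1) = -39 = 3·(-13), so 3 | h(1).
Suppose the result is true for t = i, i.e. 3 | h(i). Then
h(i+1) − 12·h(i) = (-3·12^(i+1) - 3^(i+1)) − 12·(-3·12^i - 3^i) = (-1)·3^i·(3 − 12) = (9)·3^i. Since 3 | h(i) by the inductive hypothesis, 3 | 12·h(i); and 3 | 9 since 9 = 3·3. Therefore 3 | h(i+1).
This completes the induction.
Therefore the largest such d is 3.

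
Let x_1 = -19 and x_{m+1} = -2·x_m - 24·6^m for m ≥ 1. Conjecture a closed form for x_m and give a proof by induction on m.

Computing the first terms: x_1 = -19, x_2 = -106, x_3 = -652. This suggests x_m = -(-2)^(m - 1) - 3·6^m.
For the base case m = 1: the formula gives -19 = -19 = x_1.
Inductive step: assume the claim holds for m = k, so x_k = -(-2)^(k - 1) - 3·6^k.
Then x_{k+1} = -2·x_k - 24·6^k = -2·(-(-2)^(k - 1) - 3·6^k) - 24·6^k = -(-2)^k - 3·6^(k + 1) = -(-2)^((k+1) - 1) - 3·6^(k+1),
which is the claimed formula at m = k+1.
Hence, by induction on m, the claim holds for every m ≥ 1.

x_m = -(-2)^(m - 1) - 3·6^m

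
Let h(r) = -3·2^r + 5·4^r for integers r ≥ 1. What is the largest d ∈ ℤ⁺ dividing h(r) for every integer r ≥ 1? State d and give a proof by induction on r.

d = 2

Computing the first values: h(1) = 14 and h(2) = 68; gcd(14, 68) = 2, so d ≤ 2.
We prove 2 | -3·2^r + 5·4^r for all r ≥ 1 by induction on r.
When r = 1: h(1) = 14 = 2·(7), so 2 | h(1).
Inductive step: assume the claim holds for r = m, i.e. 2 | h(m). Then
h(m+1) − 4·h(m) = (-3·2^(m+1) + 5·4^(m+1)) − 4·(-3·2^m + 5·4^m) = (-3)·2^m·(2 − 4) = (6)·2^m. Since 2 | h(m) by the inductive hypothesis, 2 | 4·h(m); and 2 | 6 since 6 = 2·3. Therefore 2 | h(m+1).
This completes the induction.
Therefore the largest such d is 2.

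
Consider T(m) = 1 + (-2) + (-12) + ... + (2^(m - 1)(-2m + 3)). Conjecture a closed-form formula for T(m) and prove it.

T(m) = 2^m(-2m + 5) - 5

We claim T(m) = 2^m(-2m + 5) - 5 for all m ≥ 1.
Base case (m = 1): T(1) = 1, and the closed form gives 1. They agree.
Inductive step: suppose the statement holds for some p ≥ 1, so T(p) = 2^p(-2p + 5) - 5.
Then T(p+1) = T(p) + (2^p(-2p + 1)) = (2^p(-2p + 5) - 5) + (2^p(-2p + 1)).
Simplifying, T(p+1) = -4·2^p·p + 6·2^p - 5 = 2^(p+1)(-2(p+1) + 5) - 5,
which is the closed form with m = p+1.
By the principle of mathematical induction, the result holds for all m ≥ 1.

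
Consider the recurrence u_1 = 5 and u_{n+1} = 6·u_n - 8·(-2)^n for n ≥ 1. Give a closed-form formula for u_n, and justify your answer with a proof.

Computing the first terms: u_1 = 5, u_2 = 46, u_3 = 244. This suggests u_n = (-2)^n + 7·6^(n - 1).
When n = 1: the formula gives 5 = 5 = u_1.
Inductive step: suppose the statement holds for some p ≥ 1, so u_p = (-2)^p + 7·6^(p - 1).
Then u_{p+1} = 6·u_p - 8·(-2)^p = 6·((-2)^p + 7·6^(p - 1)) - 8·(-2)^p = (-2)^(p + 1) + 7·6^p = (-2)^(p+1) + 7·6^((p+1) - 1),
which is the claimed formula at n = p+1.
This completes the induction.

u_n = (-2)^n + 7·6^(n - 1)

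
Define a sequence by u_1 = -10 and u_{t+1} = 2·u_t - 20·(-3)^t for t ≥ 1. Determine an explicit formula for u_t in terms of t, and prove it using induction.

Computing the first terms: u_1 = -10, u_2 = 40, u_3 = -100. This suggests u_t = 4(-3)^t + 2^t.
Base case (t = 1): the formula gives -10 = -10 = u_1.
Suppose the result is true for t = r, so u_r = 4(-3)^r + 2^r.
Then u_{r+1} = 2·u_r - 20·(-3)^r = 2·(4(-3)^r + 2^r) - 20·(-3)^r = 4(-3)^(r + 1) + 2^(r + 1),
which is the claimed formula at t = r+1.
By the principle of mathematical induction, the result holds for all t ≥ 1.

u_t = 4(-3)^t + 2^t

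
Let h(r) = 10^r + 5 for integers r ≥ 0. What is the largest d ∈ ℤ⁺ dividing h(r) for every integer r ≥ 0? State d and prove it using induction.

d = 3

Computing the first values: h(0) = 6 and h(1) = 15; gcd(6, 15) = 3, so d ≤ 3.
We prove 3 | 10^r + 5 for all r ≥ 0 by induction on r.
Base step (r = 0): h(0) = 6 = 3·(2), so 3 | h(0).
Inductive step: suppose the statement holds for some p ≥ 0, i.e. 3 | h(p). Then
h(p+1) = 10^(p+1) + 5 = 10·(10^p + 5) - 45 = 10·h(p) - 45. The first term is divisible by 3 by the inductive hypothesis, and -45 is divisible by 3. Hence 3 | h(p+1).
Hence, by induction on r, the claim holds for every r ≥ 0.
Therefore the largest such d is 3.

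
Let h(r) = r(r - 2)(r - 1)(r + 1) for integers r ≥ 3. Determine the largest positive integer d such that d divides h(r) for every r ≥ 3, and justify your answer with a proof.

Computing the first values: h(3) = 24 and h(4) = 120; gcd(24, 120) = 24, so d ≤ 24.
We prove 24 | r(r - 2)(r - 1)(r + 1) for all r ≥ 3 by induction on r.
Base step (r = 3): h(3) = 24 = 24·(1), so 24 | h(3).
Inductive step: assume the claim holds for r = p, i.e. 24 | h(p). Then
h(p+1) − h(p) = (p-1)·p·(p+1)·(p+2) − (p-2)·(p-1)·p·(p+1) = (p-1)·p·(p+1)·[(p+2) − (p-2)] = 4·(p-1)·p·(p+1). The product of 3 consecutive integers is divisible by (3)! = 6, so h(p+1) − h(p) is divisible by 4·6 = 24. By the inductive hypothesis 24 | h(p), hence 24 | h(p+1).
Hence, by induction on r, the claim holds for every r ≥ 3.
Therefore the largest such d is 24.

d = 24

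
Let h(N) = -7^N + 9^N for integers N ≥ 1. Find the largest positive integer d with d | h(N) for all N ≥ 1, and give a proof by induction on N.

Computing the first values: h(1) = 2 and h(2) = 32; gcd(2, 32) = 2, so d ≤ 2.
We prove 2 | -7^N + 9^N for all N ≥ 1 by induction on N.
When N = 1: h(1) = 2 = 2·(1), so 2 | h(1).
Inductive step: assume the claim holds for N = k, i.e. 2 | h(k). Then
9^{k+1} − 7^{k+1} = 9·9^k − 7·7^k = 9·(9^k − 7^k) + (2)·7^k. The first term is divisible by 2 by the inductive hypothesis, and the second term (2)·7^k is divisible by 2 since 2 | 2. Hence 2 | h(k+1).
Hence, by induction on N, the claim holds for every N ≥ 1.
Therefore the largest such d is 2.

d = 2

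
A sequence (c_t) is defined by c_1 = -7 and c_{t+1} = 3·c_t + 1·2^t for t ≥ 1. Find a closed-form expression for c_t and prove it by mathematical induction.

Computing the first terms: c_1 = -7, c_2 = -19, c_3 = -53. This suggests c_t = -2^t - 5·3^(t - 1).
When t = 1: the formula gives -7 = -7 = c_1.
Inductive step: assume the claim holds for t = p, so c_p = -2^p - 5·3^(p - 1).
Then c_{p+1} = 3·c_p + 1·2^p = 3·(-2^p - 5·3^(p - 1)) + 1·2^p = -2^(p + 1) - 5·3^p = -2^(p+1) - 5·3^((p+1) - 1),
which is the claimed formula at t = p+1.
By the principle of mathematical induction, the result holds for all t ≥ 1.

c_t = -2^t - 5·3^(t - 1)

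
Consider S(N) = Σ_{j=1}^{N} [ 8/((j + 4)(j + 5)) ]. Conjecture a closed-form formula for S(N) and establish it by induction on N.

S(N) = 8N/(5(N + 5))

We claim S(N) = 8N/(5(N + 5)) for all N ≥ 1.
When N = 1: S(1) = 4/15, and the closed form gives 4/15. They agree.
Inductive step: assume the claim holds for N = j, so S(j) = 8j/(5(j + 5)).
Then S(j+1) = S(j) + (8/((j + 5)(j + 6))) = (8j/(5(j + 5))) + (8/((j + 5)(j + 6))).
Simplifying, S(j+1) = 8(j + 1)/(5(j + 6)) = 8(j+1)/(5((j+1) + 5)),
which is the closed form with N = j+1.
Hence, by induction on N, the claim holds for every N ≥ 1.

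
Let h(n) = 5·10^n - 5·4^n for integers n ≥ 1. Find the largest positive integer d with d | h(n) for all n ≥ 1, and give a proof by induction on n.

d = 30

Computing the first values: h(1) = 30 and h(2) = 420; gcd(30, 420) = 30, so d ≤ 30.
We prove 30 | 5·10^n - 5·4^n for all n ≥ 1 by induction on n.
For the base case n = 1: h(1) = 30 = 30·(1), so 30 | h(1).
Inductive step: assume the claim holds for n = p, i.e. 30 | h(p). Then
h(p+1) − 10·h(p) = (5·10^(p+1) - 5·4^(p+1)) − 10·(5·10^p - 5·4^p) = (-5)·4^p·(4 − 10) = (30)·4^p. Since 30 | h(p) by the inductive hypothesis, 30 | 10·h(p); and 30 | 30 since 30 = 30·1. Therefore 30 | h(p+1).
By induction, the statement is established for all n ≥ 1.
Therefore the largest such d is 30.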